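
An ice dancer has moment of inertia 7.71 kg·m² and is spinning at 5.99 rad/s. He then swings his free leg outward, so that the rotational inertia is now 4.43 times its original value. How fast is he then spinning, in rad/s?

ω₂ ≈ 1.35 rad/s

With no external torque about the axis, L is conserved: I₁ω₁ = I₂ω₂.
I₂ = 4.43 × 7.71 = 34.16 kg·m².
ω₂ = I₁ω₁ / I₂ = (7.710)(5.99 rad/s) / (34.16) = 1.352 rad/s.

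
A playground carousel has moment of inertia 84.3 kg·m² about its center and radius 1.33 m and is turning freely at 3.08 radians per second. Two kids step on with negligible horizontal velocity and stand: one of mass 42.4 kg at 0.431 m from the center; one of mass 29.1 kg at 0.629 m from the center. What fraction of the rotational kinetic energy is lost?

fraction ≈ 0.187

The added mass arrives with no angular momentum about the center, and any external torque about the center is negligible, so the system's angular momentum is conserved.
Added inertia Σmr² = (42.4)(0.431)² + (29.1)(0.629)² = 19.39 kg·m²; I_f = 84.30 + 19.39 = 103.7 kg·m².
ω_f = I_p ω_i / I_f = (84.30)(3.08) / 103.7 = 2.504 rad/s.
KE_i = ½(84.30)(3.080 rad/s)² = 399.9 J; KE_f = ½(103.7)(2.504)² = 325.1 J.
Fraction lost = 0.1870.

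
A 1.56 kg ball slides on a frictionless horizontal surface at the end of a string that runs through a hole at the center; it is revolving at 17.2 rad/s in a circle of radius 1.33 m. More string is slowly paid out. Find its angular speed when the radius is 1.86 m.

ω₂ ≈ 8.79 rad/s

The constraining force is radial, so m r² ω about the center is conserved.
ω₂ = ω₁ (r₁/r₂)² = (17.2)(1.33/1.86)² = 8.794 rad/s.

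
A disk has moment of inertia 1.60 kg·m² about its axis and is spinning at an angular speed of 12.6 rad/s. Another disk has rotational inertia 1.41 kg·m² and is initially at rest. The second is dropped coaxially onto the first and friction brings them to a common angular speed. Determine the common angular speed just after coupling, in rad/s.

|ω_f| ≈ 6.70 rad/s

No external torque acts about the common axis, so total angular momentum is conserved.
Taking A's sense as positive: L = (1.600)(12.6) = 20.16 kg·m²·rad/s.
Combined I = 1.600 + 1.410 = 3.010 kg·m².
ω_f = L / I = 20.16 / 3.010 = 6.698 rad/s.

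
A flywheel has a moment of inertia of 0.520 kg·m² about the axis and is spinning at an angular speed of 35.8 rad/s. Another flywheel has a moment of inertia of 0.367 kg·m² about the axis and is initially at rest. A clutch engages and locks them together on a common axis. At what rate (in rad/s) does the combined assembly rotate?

No external torque acts about the common axis, so total angular momentum is conserved.
Taking A's sense as positive: L = (0.5200)(35.8) = 18.62 kg·m²·rad/s.
Combined I = 0.5200 + 0.3670 = 0.8870 kg·m².
ω_f = L / I = 18.62 / 0.8870 = 20.99 rad/s.

|ω_f| ≈ 21.0 rad/s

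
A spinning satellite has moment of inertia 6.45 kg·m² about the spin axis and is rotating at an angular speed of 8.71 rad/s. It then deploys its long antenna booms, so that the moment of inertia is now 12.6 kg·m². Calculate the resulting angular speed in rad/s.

Angular momentum about the spin axis is conserved since the torque about it is zero.
ω₂ = I₁ω₁ / I₂ = (6.450)(8.71 rad/s) / (12.60) = 4.459 rad/s.

ω₂ ≈ 4.46 rad/s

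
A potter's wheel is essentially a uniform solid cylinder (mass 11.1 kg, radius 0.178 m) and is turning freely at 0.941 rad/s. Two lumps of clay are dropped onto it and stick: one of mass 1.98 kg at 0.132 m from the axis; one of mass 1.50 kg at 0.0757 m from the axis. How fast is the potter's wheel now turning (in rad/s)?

The added mass arrives with no angular momentum about the axis, and any external torque about the axis is negligible, so the system's angular momentum is conserved.
I_p = ½(11.1)(0.178)² = 0.1758 kg·m².
Added inertia Σmr² = (1.98)(0.132)² + (1.50)(0.0757)² = 0.04310 kg·m²; I_f = 0.1758 + 0.04310 = 0.2189 kg·m².
ω_f = I_p ω_i / I_f = (0.1758)(0.941) / 0.2189 = 0.7558 rad/s.

ω_f ≈ 0.756 rad/s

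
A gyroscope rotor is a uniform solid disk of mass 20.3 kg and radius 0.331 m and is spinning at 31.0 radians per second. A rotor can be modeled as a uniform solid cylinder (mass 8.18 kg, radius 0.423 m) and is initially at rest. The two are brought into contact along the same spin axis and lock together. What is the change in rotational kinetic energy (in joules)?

ΔKE ≈ -212 J

The coupling torques are internal; angular momentum about the shared axis is conserved.
Moments of inertia: I_A = ½(20.3)(0.331)² = 1.112 kg·m²; I_B = ½(8.18)(0.423)² = 0.7318 kg·m².
Taking A's sense as positive: L = (1.112)(31.0) = 34.47 kg·m²·rad/s.
Combined I = 1.112 + 0.7318 = 1.844 kg·m².
ω_f = L / I = 34.47 / 1.844 = 18.70 rad/s.
KE_i = ½ΣIω² = 534.3 J; KE_f = ½(1.844)(18.70)² = 322.3 J.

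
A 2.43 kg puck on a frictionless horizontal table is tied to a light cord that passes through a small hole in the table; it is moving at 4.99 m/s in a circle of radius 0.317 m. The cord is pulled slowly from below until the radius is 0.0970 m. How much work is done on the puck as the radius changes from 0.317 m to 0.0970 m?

W ≈ 293 J

The only horizontal force on the mass is along the cord (radial), so it exerts no torque about the hole and angular momentum m v r is conserved.
v₂ = v₁ r₁ / r₂ = (4.99)(0.317) / (0.0970) = 16.31 m/s.
W = ΔKE = ½m(v₂² − v₁²) = 292.9 J.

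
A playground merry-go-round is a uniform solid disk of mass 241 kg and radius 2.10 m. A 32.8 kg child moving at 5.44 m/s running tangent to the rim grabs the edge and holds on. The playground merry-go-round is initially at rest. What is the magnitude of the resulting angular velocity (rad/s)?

|ω_f| ≈ 0.554 rad/s

The axle reaction passes through the axle and exerts no torque about it; angular momentum about the axle is conserved through the impact.
I_p = ½(241)(2.10)² = 531.4 kg·m². Taking the sense of the child's angular momentum as positive, L_{child} = m v R = (32.8)(5.44)(2.10) = 374.7 kg·m²/s.
L_i = 0 + 374.7 = 374.7 kg·m²/s.
After sticking, I_f = I_p + m R² = 531.4 + (32.8)(2.10)² = 676.1 kg·m².
ω_f = L_i / I_f = 374.7 / 676.1 = 0.5543 rad/s.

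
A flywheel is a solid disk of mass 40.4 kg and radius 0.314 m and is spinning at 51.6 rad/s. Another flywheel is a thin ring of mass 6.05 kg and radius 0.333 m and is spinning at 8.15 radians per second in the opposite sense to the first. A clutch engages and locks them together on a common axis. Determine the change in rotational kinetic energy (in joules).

No external torque acts about the common axis, so total angular momentum is conserved.
Moments of inertia: I_A = ½(40.4)(0.314)² = 1.992 kg·m²; I_B = (6.05)(0.333)² = 0.6709 kg·m².
Taking A's sense as positive: L = (1.992)(51.6) − (0.6709)(8.15) = 97.30 kg·m²·rad/s.
Combined I = 1.992 + 0.6709 = 2.663 kg·m².
ω_f = L / I = 97.30 / 2.663 = 36.54 rad/s.
KE_i = ½ΣIω² = 2674 J; KE_f = ½(2.663)(36.54)² = 1778 J.

ΔKE ≈ -896 J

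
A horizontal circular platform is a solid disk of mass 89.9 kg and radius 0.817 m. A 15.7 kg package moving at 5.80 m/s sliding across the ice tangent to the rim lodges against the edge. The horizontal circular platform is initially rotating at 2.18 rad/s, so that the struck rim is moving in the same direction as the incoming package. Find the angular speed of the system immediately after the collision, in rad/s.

About the central axle the impulsive forces during the collision are internal, so angular momentum about that axis is conserved.
I_p = ½(89.9)(0.817)² = 30.00 kg·m². Taking the sense of the package's angular momentum as positive, L_{package} = m v R = (15.7)(5.80)(0.817) = 74.40 kg·m²/s.
L_i = +I_p ω_p + m v R = +(30.00)(2.18) + 74.40 = 139.8 kg·m²/s.
After sticking, I_f = I_p + m R² = 30.00 + (15.7)(0.817)² = 40.48 kg·m².
ω_f = L_i / I_f = 139.8 / 40.48 = 3.453 rad/s.

|ω_f| ≈ 3.45 rad/s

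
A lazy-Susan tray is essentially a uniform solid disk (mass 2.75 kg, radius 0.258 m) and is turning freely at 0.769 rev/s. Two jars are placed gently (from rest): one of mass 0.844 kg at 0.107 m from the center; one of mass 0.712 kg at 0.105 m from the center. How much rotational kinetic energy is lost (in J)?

No external torque acts about the center; L_before = L_after.
I_p = ½(2.75)(0.258)² = 0.09153 kg·m².
Added inertia Σmr² = (0.844)(0.107)² + (0.712)(0.105)² = 0.01751 kg·m²; I_f = 0.09153 + 0.01751 = 0.1090 kg·m².
ω_f = I_p ω_i / I_f = (0.09153)(0.769) / 0.1090 = 0.6455 rev/s.
KE_i = ½(0.09153)(4.832 rad/s)² = 1.068 J; KE_f = ½(0.1090)(4.056)² = 0.8968 J.

energy lost ≈ 0.172 J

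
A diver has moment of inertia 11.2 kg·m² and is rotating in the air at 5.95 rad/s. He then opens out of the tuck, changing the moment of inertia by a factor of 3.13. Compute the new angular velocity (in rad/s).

ω₂ ≈ 1.90 rad/s

No external torque acts about the spin axis, so angular momentum is conserved.
I₂ = 3.13 × 11.2 = 35.06 kg·m².
ω₂ = I₁ω₁ / I₂ = (11.20)(5.95 rad/s) / (35.06) = 1.901 rad/s.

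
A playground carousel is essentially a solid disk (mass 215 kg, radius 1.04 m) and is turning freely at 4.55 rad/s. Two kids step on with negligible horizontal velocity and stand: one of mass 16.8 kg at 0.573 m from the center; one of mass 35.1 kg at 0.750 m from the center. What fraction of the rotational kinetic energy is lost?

No external torque acts about the center; L_before = L_after.
I_p = ½(215)(1.04)² = 116.3 kg·m².
Added inertia Σmr² = (16.8)(0.573)² + (35.1)(0.750)² = 25.26 kg·m²; I_f = 116.3 + 25.26 = 141.5 kg·m².
ω_f = I_p ω_i / I_f = (116.3)(4.55) / 141.5 = 3.738 rad/s.
KE_i = ½(116.3)(4.550 rad/s)² = 1204 J; KE_f = ½(141.5)(3.738)² = 988.8 J.
Fraction lost = 0.1785.

fraction ≈ 0.178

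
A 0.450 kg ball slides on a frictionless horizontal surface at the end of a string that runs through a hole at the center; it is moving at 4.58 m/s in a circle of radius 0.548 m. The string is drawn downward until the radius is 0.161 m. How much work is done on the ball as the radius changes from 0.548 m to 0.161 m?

Central (radial) force ⇒ zero torque about the center ⇒ m v r is constant.
v₂ = v₁ r₁ / r₂ = (4.58)(0.548) / (0.161) = 15.59 m/s.
W = ΔKE = ½m(v₂² − v₁²) = 49.96 J.

W ≈ 50.0 J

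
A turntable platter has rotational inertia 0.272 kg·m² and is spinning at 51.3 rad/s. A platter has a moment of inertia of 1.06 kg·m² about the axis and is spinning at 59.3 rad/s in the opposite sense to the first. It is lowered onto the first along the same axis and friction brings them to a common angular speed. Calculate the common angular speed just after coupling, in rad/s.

The coupling torques are internal; angular momentum about the shared axis is conserved.
Taking A's sense as positive: L = (0.2720)(51.3) − (1.060)(59.3) = -48.90 kg·m²·rad/s.
Combined I = 0.2720 + 1.060 = 1.332 kg·m².
ω_f = L / I = -48.90 / 1.332 = -36.72 rad/s.

|ω_f| ≈ 36.7 rad/s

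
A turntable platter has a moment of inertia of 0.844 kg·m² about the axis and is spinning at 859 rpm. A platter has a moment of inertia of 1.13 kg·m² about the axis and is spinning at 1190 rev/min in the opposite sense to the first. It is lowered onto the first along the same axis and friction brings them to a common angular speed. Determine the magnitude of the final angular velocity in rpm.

|ω_f| ≈ 314 rpm

The coupling torques are internal; angular momentum about the shared axis is conserved.
Taking A's sense as positive: L = (0.8440)(859) − (1.130)(1190) = -619.7 kg·m²·rpm.
Combined I = 0.8440 + 1.130 = 1.974 kg·m².
ω_f = L / I = -619.7 / 1.974 = -313.9 rpm.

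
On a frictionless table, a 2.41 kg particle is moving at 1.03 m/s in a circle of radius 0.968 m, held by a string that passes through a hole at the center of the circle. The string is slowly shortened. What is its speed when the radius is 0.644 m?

Central (radial) force ⇒ zero torque about the center ⇒ m v r is constant.
v₂ = v₁ r₁ / r₂ = (1.03)(0.968) / (0.644) = 1.548 m/s.

v₂ ≈ 1.55 m/s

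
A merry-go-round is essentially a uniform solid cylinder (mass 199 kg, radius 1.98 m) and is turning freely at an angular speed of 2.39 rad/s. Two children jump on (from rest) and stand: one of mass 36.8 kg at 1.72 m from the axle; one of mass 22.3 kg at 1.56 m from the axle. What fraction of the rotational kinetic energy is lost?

fraction ≈ 0.295

The added mass arrives with no angular momentum about the axle, and any external torque about the axle is negligible, so the system's angular momentum is conserved.
I_p = ½(199)(1.98)² = 390.1 kg·m².
Added inertia Σmr² = (36.8)(1.72)² + (22.3)(1.56)² = 163.1 kg·m²; I_f = 390.1 + 163.1 = 553.2 kg·m².
ω_f = I_p ω_i / I_f = (390.1)(2.39) / 553.2 = 1.685 rad/s.
KE_i = ½(390.1)(2.390 rad/s)² = 1114 J; KE_f = ½(553.2)(1.685)² = 785.6 J.
Fraction lost = 0.2949.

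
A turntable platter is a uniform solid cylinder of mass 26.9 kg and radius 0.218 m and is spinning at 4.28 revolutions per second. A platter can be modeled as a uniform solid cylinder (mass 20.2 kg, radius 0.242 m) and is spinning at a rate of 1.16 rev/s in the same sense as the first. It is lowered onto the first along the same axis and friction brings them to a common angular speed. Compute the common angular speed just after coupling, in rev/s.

No external torque acts about the common axis, so total angular momentum is conserved.
Moments of inertia: I_A = ½(26.9)(0.218)² = 0.6392 kg·m²; I_B = ½(20.2)(0.242)² = 0.5915 kg·m².
Taking A's sense as positive: L = (0.6392)(4.28) + (0.5915)(1.16) = 3.422 kg·m²·rev/s.
Combined I = 0.6392 + 0.5915 = 1.231 kg·m².
ω_f = L / I = 3.422 / 1.231 = 2.780 rev/s.

|ω_f| ≈ 2.78 rev/s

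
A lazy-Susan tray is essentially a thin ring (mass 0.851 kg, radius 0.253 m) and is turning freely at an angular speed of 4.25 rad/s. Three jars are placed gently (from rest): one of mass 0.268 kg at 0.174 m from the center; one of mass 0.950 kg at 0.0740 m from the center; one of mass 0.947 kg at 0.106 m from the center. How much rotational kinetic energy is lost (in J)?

No external torque acts about the center; L_before = L_after.
I_p = (0.851)(0.253)² = 0.05447 kg·m².
Added inertia Σmr² = (0.268)(0.174)² + (0.950)(0.0740)² + (0.947)(0.106)² = 0.02396 kg·m²; I_f = 0.05447 + 0.02396 = 0.07843 kg·m².
ω_f = I_p ω_i / I_f = (0.05447)(4.25) / 0.07843 = 2.952 rad/s.
KE_i = ½(0.05447)(4.250 rad/s)² = 0.4919 J; KE_f = ½(0.07843)(2.952)² = 0.3417 J.

energy lost ≈ 0.150 J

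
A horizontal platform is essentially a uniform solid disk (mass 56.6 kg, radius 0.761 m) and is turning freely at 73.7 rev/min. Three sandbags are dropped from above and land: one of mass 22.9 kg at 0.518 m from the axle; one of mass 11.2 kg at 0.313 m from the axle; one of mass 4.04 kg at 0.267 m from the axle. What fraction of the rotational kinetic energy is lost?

No external torque acts about the axle; L_before = L_after.
I_p = ½(56.6)(0.761)² = 16.39 kg·m².
Added inertia Σmr² = (22.9)(0.518)² + (11.2)(0.313)² + (4.04)(0.267)² = 7.530 kg·m²; I_f = 16.39 + 7.530 = 23.92 kg·m².
ω_f = I_p ω_i / I_f = (16.39)(73.7) / 23.92 = 50.50 rpm.
KE_i = ½(16.39)(7.718 rad/s)² = 488.1 J; KE_f = ½(23.92)(5.288)² = 334.4 J.
Fraction lost = 0.3148.

fraction ≈ 0.315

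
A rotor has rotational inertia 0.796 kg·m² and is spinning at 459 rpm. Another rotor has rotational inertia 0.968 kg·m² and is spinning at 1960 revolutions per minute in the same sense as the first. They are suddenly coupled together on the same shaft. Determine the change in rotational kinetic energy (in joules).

ΔKE ≈ -5400 J

No external torque acts about the common axis, so total angular momentum is conserved.
Taking A's sense as positive: L = (0.7960)(459) + (0.9680)(1960) = 2263 kg·m²·rpm.
Combined I = 0.7960 + 0.9680 = 1.764 kg·m².
ω_f = L / I = 2263 / 1.764 = 1283 rpm.
KE_i = ½ΣIω² = 21310 J; KE_f = ½(1.764)(134.3)² = 15910 J.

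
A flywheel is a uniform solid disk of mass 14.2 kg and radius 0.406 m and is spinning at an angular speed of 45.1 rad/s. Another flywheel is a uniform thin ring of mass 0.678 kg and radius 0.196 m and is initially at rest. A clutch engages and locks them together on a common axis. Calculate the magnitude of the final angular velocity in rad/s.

No external torque acts about the common axis, so total angular momentum is conserved.
Moments of inertia: I_A = ½(14.2)(0.406)² = 1.170 kg·m²; I_B = (0.678)(0.196)² = 0.02605 kg·m².
Taking A's sense as positive: L = (1.170)(45.1) = 52.78 kg·m²·rad/s.
Combined I = 1.170 + 0.02605 = 1.196 kg·m².
ω_f = L / I = 52.78 / 1.196 = 44.12 rad/s.

|ω_f| ≈ 44.1 rad/s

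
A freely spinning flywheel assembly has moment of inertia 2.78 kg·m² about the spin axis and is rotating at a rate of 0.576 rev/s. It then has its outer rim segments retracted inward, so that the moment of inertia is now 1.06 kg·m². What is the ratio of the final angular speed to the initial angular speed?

ω₂/ω₁ ≈ 2.62

No external torque acts about the spin axis, so angular momentum is conserved.
ω₂/ω₁ = I₁/I₂ = 2.780 / 1.060 = 2.623.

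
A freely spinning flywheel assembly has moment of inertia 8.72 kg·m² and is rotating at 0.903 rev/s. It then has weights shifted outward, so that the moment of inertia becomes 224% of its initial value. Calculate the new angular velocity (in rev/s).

ω₂ ≈ 0.403 rev/s

Angular momentum about the spin axis is conserved since the torque about it is zero.
I₂ = 2.24 × 8.72 = 19.53 kg·m².
ω₂ = I₁ω₁ / I₂ = (8.720)(0.903 rev/s) / (19.53) = 0.4031 rev/s.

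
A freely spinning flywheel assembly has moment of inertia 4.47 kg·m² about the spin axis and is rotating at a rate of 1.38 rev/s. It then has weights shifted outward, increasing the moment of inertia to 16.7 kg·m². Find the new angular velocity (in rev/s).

ω₂ ≈ 0.369 rev/s

With no external torque about the axis, L is conserved: I₁ω₁ = I₂ω₂.
ω₂ = I₁ω₁ / I₂ = (4.470)(1.38 rev/s) / (16.70) = 0.3694 rev/s.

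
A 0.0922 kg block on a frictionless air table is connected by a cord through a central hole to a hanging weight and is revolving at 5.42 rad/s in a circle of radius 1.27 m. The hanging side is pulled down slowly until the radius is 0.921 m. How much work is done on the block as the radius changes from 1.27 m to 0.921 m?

W ≈ 1.97 J

No torque about the axis ⇒ m r₁² ω₁ = m r₂² ω₂.
ω₂ = ω₁ (r₁/r₂)² = (5.42)(1.27/0.921)² = 10.31 rad/s.
W = ΔKE = ½m(v₂² − v₁²) = 1.969 J.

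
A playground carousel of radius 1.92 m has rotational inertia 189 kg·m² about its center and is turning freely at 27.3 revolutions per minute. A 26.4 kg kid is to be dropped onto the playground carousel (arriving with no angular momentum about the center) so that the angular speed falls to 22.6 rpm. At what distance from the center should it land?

r ≈ 1.22 m

No external torque acts about the center; L_before = L_after.
I_p ω_i = (I_p + m r²) ω_f ⇒ m r² = I_p(ω_i/ω_f − 1) = 189.0(27.3/22.6 − 1) = 39.31 kg·m².
r = √(39.31/26.4) = 1.220 m.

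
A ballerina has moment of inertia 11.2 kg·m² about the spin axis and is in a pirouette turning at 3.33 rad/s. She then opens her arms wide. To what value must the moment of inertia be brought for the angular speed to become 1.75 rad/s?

I₂ ≈ 21.3 kg·m²

No external torque acts about the spin axis, so angular momentum is conserved.
I₂ = I₁ω₁ / ω₂ = (11.2)(3.33) / (1.75) = 21.31 kg·m².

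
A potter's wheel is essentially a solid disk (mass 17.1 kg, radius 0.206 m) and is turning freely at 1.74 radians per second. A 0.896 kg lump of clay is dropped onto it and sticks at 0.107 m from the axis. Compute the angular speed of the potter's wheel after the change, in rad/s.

The added mass arrives with no angular momentum about the axis, and any external torque about the axis is negligible, so the system's angular momentum is conserved.
I_p = ½(17.1)(0.206)² = 0.3628 kg·m².
Added inertia Σmr² = (0.896)(0.107)² = 0.01026 kg·m²; I_f = 0.3628 + 0.01026 = 0.3731 kg·m².
ω_f = I_p ω_i / I_f = (0.3628)(1.74) / 0.3731 = 1.692 rad/s.

ω_f ≈ 1.69 rad/s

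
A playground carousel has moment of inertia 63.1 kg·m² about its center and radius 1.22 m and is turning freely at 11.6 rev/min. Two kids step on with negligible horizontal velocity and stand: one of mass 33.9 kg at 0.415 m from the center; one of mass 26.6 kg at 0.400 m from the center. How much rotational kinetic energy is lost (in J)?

energy lost ≈ 6.42 J

The added mass arrives with no angular momentum about the center, and any external torque about the center is negligible, so the system's angular momentum is conserved.
Added inertia Σmr² = (33.9)(0.415)² + (26.6)(0.400)² = 10.09 kg·m²; I_f = 63.10 + 10.09 = 73.19 kg·m².
ω_f = I_p ω_i / I_f = (63.10)(11.6) / 73.19 = 10.00 rpm.
KE_i = ½(63.10)(1.215 rad/s)² = 46.56 J; KE_f = ½(73.19)(1.047)² = 40.14 J.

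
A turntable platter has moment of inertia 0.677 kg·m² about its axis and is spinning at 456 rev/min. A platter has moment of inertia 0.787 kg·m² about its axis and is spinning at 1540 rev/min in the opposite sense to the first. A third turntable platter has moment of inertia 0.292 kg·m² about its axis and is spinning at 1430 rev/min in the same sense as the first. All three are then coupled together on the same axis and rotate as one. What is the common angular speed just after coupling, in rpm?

|ω_f| ≈ 277 rpm

The coupling torques are internal; angular momentum about the shared axis is conserved.
Taking A's sense as positive: L = (0.6770)(456) − (0.7870)(1540) + (0.2920)(1430) = -485.7 kg·m²·rpm.
Combined I = 0.6770 + 0.7870 + 0.2920 = 1.756 kg·m².
ω_f = L / I = -485.7 / 1.756 = -276.6 rpm.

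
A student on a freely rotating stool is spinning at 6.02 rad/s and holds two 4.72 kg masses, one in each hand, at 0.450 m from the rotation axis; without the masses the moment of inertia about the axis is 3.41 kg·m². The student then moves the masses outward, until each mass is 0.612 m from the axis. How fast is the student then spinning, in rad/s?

ω₂ ≈ 4.61 rad/s

No external torque acts about the spin axis, so angular momentum is conserved.
I₁ = 3.41 + 2(4.72)(0.450)² = 5.322 kg·m²; I₂ = 3.41 + 2(4.72)(0.612)² = 6.946 kg·m².
ω₂ = I₁ω₁ / I₂ = (5.322)(6.02 rad/s) / (6.946) = 4.612 rad/s.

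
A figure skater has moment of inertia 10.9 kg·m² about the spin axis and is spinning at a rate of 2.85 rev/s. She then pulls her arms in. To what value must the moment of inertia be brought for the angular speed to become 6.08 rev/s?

I₂ ≈ 5.11 kg·m²

Angular momentum about the spin axis is conserved since the torque about it is zero.
I₂ = I₁ω₁ / ω₂ = (10.9)(2.85) / (6.08) = 5.109 kg·m².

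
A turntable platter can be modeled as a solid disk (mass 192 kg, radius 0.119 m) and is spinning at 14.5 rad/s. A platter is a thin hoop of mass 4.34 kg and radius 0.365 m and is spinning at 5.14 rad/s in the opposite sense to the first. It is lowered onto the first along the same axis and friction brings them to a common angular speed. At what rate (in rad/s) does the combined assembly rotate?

|ω_f| ≈ 8.64 rad/s

No external torque acts about the common axis, so total angular momentum is conserved.
Moments of inertia: I_A = ½(192)(0.119)² = 1.359 kg·m²; I_B = (4.34)(0.365)² = 0.5782 kg·m².
Taking A's sense as positive: L = (1.359)(14.5) − (0.5782)(5.14) = 16.74 kg·m²·rad/s.
Combined I = 1.359 + 0.5782 = 1.938 kg·m².
ω_f = L / I = 16.74 / 1.938 = 8.639 rad/s.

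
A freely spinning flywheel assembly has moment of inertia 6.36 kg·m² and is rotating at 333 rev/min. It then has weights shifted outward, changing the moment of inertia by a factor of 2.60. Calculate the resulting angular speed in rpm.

ω₂ ≈ 128 rpm

No external torque acts about the spin axis, so angular momentum is conserved.
I₂ = 2.60 × 6.36 = 16.54 kg·m².
ω₂ = I₁ω₁ / I₂ = (6.360)(333 rpm) / (16.54) = 128.1 rpm.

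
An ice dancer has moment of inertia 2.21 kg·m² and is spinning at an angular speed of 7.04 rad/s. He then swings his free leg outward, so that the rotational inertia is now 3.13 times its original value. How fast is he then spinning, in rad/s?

ω₂ ≈ 2.25 rad/s

No external torque acts about the spin axis, so angular momentum is conserved.
I₂ = 3.13 × 2.21 = 6.917 kg·m².
ω₂ = I₁ω₁ / I₂ = (2.210)(7.04 rad/s) / (6.917) = 2.249 rad/s.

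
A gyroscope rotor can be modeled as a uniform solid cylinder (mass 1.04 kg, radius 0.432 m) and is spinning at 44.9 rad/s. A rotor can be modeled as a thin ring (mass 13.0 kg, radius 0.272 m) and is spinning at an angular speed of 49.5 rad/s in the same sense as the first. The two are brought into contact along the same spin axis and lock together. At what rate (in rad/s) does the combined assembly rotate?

No external torque acts about the common axis, so total angular momentum is conserved.
Moments of inertia: I_A = ½(1.04)(0.432)² = 0.09704 kg·m²; I_B = (13.0)(0.272)² = 0.9618 kg·m².
Taking A's sense as positive: L = (0.09704)(44.9) + (0.9618)(49.5) = 51.97 kg·m²·rad/s.
Combined I = 0.09704 + 0.9618 = 1.059 kg·m².
ω_f = L / I = 51.97 / 1.059 = 49.08 rad/s.

|ω_f| ≈ 49.1 rad/s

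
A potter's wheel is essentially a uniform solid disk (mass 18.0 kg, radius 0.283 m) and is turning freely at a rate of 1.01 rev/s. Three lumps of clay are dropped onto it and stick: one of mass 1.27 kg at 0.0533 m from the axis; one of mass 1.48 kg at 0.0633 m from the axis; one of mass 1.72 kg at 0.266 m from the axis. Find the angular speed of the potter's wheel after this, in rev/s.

No external torque acts about the axis; L_before = L_after.
I_p = ½(18.0)(0.283)² = 0.7208 kg·m².
Added inertia Σmr² = (1.27)(0.0533)² + (1.48)(0.0633)² + (1.72)(0.266)² = 0.1312 kg·m²; I_f = 0.7208 + 0.1312 = 0.8520 kg·m².
ω_f = I_p ω_i / I_f = (0.7208)(1.01) / 0.8520 = 0.8544 rev/s.

ω_f ≈ 0.854 rev/s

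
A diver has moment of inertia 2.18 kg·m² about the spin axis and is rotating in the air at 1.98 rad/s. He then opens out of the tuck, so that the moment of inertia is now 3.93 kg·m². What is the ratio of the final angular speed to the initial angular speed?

ω₂/ω₁ ≈ 0.555

With no external torque about the axis, L is conserved: I₁ω₁ = I₂ω₂.
ω₂/ω₁ = I₁/I₂ = 2.180 / 3.930 = 0.5547.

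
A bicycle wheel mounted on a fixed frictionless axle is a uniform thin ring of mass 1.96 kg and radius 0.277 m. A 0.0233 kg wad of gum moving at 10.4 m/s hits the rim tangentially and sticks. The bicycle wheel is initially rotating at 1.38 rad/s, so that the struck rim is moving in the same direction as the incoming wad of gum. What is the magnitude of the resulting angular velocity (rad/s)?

The axle reaction passes through the axle and exerts no torque about it; angular momentum about the axle is conserved through the impact.
I_p = (1.96)(0.277)² = 0.1504 kg·m². Taking the sense of the wad of gum's angular momentum as positive, L_{wad} = m v R = (0.0233)(10.4)(0.277) = 0.06712 kg·m²/s.
L_i = +I_p ω_p + m v R = +(0.1504)(1.38) + 0.06712 = 0.2747 kg·m²/s.
After sticking, I_f = I_p + m R² = 0.1504 + (0.0233)(0.277)² = 0.1522 kg·m².
ω_f = L_i / I_f = 0.2747 / 0.1522 = 1.805 rad/s.

|ω_f| ≈ 1.80 rad/s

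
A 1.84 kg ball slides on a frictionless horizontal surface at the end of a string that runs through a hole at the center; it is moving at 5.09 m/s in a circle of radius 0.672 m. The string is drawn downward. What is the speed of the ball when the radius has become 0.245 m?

v₂ ≈ 14.0 m/s

The only horizontal force on the mass is along the cord (radial), so it exerts no torque about the hole and angular momentum m v r is conserved.
v₂ = v₁ r₁ / r₂ = (5.09)(0.672) / (0.245) = 13.96 m/s.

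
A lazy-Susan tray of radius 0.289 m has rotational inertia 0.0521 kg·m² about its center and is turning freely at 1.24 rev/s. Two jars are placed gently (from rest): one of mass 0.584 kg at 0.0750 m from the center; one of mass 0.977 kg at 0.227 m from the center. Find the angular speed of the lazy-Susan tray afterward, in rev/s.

ω_f ≈ 0.611 rev/s

The added mass arrives with no angular momentum about the center, and any external torque about the center is negligible, so the system's angular momentum is conserved.
Added inertia Σmr² = (0.584)(0.0750)² + (0.977)(0.227)² = 0.05363 kg·m²; I_f = 0.05210 + 0.05363 = 0.1057 kg·m².
ω_f = I_p ω_i / I_f = (0.05210)(1.24) / 0.1057 = 0.6110 rev/s.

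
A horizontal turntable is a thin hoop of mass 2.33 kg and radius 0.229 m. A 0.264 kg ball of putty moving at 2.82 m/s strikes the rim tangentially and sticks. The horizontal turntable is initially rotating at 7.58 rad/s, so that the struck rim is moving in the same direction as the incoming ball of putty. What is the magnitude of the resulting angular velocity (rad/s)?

The axle reaction passes through the axle and exerts no torque about it; angular momentum about the axle is conserved through the impact.
I_p = (2.33)(0.229)² = 0.1222 kg·m². Taking the sense of the ball of putty's angular momentum as positive, L_{ball} = m v R = (0.264)(2.82)(0.229) = 0.1705 kg·m²/s.
L_i = +I_p ω_p + m v R = +(0.1222)(7.58) + 0.1705 = 1.097 kg·m²/s.
After sticking, I_f = I_p + m R² = 0.1222 + (0.264)(0.229)² = 0.1360 kg·m².
ω_f = L_i / I_f = 1.097 / 0.1360 = 8.062 rad/s.

|ω_f| ≈ 8.06 rad/s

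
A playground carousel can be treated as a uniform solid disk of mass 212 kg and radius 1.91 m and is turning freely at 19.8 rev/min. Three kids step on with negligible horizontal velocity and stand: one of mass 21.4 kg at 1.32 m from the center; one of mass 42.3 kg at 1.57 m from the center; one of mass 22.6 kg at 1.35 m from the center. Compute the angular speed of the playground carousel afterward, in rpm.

ω_f ≈ 13.4 rpm

The added mass arrives with no angular momentum about the center, and any external torque about the center is negligible, so the system's angular momentum is conserved.
I_p = ½(212)(1.91)² = 386.7 kg·m².
Added inertia Σmr² = (21.4)(1.32)² + (42.3)(1.57)² + (22.6)(1.35)² = 182.7 kg·m²; I_f = 386.7 + 182.7 = 569.4 kg·m².
ω_f = I_p ω_i / I_f = (386.7)(19.8) / 569.4 = 13.45 rpm.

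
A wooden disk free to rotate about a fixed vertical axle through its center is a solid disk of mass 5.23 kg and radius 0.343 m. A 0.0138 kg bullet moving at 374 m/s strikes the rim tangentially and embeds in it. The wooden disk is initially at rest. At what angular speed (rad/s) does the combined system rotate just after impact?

The axle reaction passes through the axle and exerts no torque about it; angular momentum about the axle is conserved through the impact.
I_p = ½(5.23)(0.343)² = 0.3077 kg·m². Taking the sense of the bullet's angular momentum as positive, L_{bullet} = m v R = (0.0138)(374)(0.343) = 1.770 kg·m²/s.
L_i = 0 + 1.770 = 1.770 kg·m²/s.
After sticking, I_f = I_p + m R² = 0.3077 + (0.0138)(0.343)² = 0.3093 kg·m².
ω_f = L_i / I_f = 1.770 / 0.3093 = 5.724 rad/s.

|ω_f| ≈ 5.72 rad/s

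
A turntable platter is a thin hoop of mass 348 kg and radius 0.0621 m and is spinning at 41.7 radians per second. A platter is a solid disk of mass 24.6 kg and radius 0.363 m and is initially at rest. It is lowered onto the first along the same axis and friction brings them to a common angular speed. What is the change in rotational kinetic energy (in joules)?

No external torque acts about the common axis, so total angular momentum is conserved.
Moments of inertia: I_A = (348)(0.0621)² = 1.342 kg·m²; I_B = ½(24.6)(0.363)² = 1.621 kg·m².
Taking A's sense as positive: L = (1.342)(41.7) = 55.96 kg·m²·rad/s.
Combined I = 1.342 + 1.621 = 2.963 kg·m².
ω_f = L / I = 55.96 / 2.963 = 18.89 rad/s.
KE_i = ½ΣIω² = 1167 J; KE_f = ½(2.963)(18.89)² = 528.5 J.

ΔKE ≈ -638 J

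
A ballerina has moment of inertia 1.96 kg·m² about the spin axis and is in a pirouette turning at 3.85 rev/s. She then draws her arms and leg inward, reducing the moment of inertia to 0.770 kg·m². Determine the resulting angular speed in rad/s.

No external torque acts about the spin axis, so angular momentum is conserved.
ω₂ = I₁ω₁ / I₂ = (1.960)(3.85 rev/s) / (0.7700) = 9.800 rev/s = 61.58 rad/s.

ω₂ ≈ 61.6 rad/s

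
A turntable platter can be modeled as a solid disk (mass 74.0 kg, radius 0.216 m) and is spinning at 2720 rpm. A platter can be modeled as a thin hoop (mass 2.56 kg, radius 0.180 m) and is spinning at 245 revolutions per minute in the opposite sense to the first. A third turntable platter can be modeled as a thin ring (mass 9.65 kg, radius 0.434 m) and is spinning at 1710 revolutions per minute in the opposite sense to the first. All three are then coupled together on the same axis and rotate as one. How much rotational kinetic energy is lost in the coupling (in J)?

ΔKE lost ≈ 95500 J

No external torque acts about the common axis, so total angular momentum is conserved.
Moments of inertia: I_A = ½(74.0)(0.216)² = 1.726 kg·m²; I_B = (2.56)(0.180)² = 0.08294 kg·m²; I_C = (9.65)(0.434)² = 1.818 kg·m².
Taking A's sense as positive: L = (1.726)(2720) − (0.08294)(245) − (1.818)(1710) = 1567 kg·m²·rpm.
Combined I = 1.726 + 0.08294 + 1.818 = 3.627 kg·m².
ω_f = L / I = 1567 / 3.627 = 432.1 rpm.
KE_i = ½ΣIω² = 99200 J; KE_f = ½(3.627)(45.24)² = 3712 J.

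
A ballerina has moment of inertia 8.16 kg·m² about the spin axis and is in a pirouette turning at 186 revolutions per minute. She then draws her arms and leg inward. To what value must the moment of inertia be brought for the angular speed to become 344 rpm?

I₂ ≈ 4.41 kg·m²

Angular momentum about the spin axis is conserved since the torque about it is zero.
I₂ = I₁ω₁ / ω₂ = (8.16)(186) / (344) = 4.412 kg·m².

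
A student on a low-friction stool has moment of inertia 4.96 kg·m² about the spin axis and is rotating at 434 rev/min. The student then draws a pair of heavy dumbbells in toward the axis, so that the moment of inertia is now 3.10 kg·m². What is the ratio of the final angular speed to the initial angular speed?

Angular momentum about the spin axis is conserved since the torque about it is zero.
ω₂/ω₁ = I₁/I₂ = 4.960 / 3.100 = 1.600.

ω₂/ω₁ ≈ 1.60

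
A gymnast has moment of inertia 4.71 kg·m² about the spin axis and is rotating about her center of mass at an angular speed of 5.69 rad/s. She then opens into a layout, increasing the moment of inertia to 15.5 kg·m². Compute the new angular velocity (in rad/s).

ω₂ ≈ 1.73 rad/s

Angular momentum about the spin axis is conserved since the torque about it is zero.
ω₂ = I₁ω₁ / I₂ = (4.710)(5.69 rad/s) / (15.50) = 1.729 rad/s.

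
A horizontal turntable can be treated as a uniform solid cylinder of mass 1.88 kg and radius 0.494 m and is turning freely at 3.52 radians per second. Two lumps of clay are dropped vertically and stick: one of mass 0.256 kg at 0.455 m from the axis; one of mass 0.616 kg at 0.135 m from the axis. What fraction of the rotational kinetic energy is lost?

fraction ≈ 0.219

No external torque acts about the axis; L_before = L_after.
I_p = ½(1.88)(0.494)² = 0.2294 kg·m².
Added inertia Σmr² = (0.256)(0.455)² + (0.616)(0.135)² = 0.06423 kg·m²; I_f = 0.2294 + 0.06423 = 0.2936 kg·m².
ω_f = I_p ω_i / I_f = (0.2294)(3.52) / 0.2936 = 2.750 rad/s.
KE_i = ½(0.2294)(3.520 rad/s)² = 1.421 J; KE_f = ½(0.2936)(2.750)² = 1.110 J.
Fraction lost = 0.2187.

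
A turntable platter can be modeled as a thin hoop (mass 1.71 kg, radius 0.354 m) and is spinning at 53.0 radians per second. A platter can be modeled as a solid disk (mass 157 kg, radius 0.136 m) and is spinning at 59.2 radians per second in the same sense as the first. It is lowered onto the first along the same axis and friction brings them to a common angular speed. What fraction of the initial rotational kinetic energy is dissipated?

fraction ≈ 0.00126

No external torque acts about the common axis, so total angular momentum is conserved.
Moments of inertia: I_A = (1.71)(0.354)² = 0.2143 kg·m²; I_B = ½(157)(0.136)² = 1.452 kg·m².
Taking A's sense as positive: L = (0.2143)(53.0) + (1.452)(59.2) = 97.31 kg·m²·rad/s.
Combined I = 0.2143 + 1.452 = 1.666 kg·m².
ω_f = L / I = 97.31 / 1.666 = 58.40 rad/s.
KE_i = ½ΣIω² = 2845 J; KE_f = ½(1.666)(58.40)² = 2842 J.
Fraction dissipated = (KE_i − KE_f)/KE_i = 0.001261.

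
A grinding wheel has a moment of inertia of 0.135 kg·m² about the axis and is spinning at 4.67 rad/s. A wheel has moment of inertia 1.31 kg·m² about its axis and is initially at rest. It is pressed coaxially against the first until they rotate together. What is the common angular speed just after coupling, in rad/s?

|ω_f| ≈ 0.436 rad/s

No external torque acts about the common axis, so total angular momentum is conserved.
Taking A's sense as positive: L = (0.1350)(4.67) = 0.6305 kg·m²·rad/s.
Combined I = 0.1350 + 1.310 = 1.445 kg·m².
ω_f = L / I = 0.6305 / 1.445 = 0.4363 rad/s.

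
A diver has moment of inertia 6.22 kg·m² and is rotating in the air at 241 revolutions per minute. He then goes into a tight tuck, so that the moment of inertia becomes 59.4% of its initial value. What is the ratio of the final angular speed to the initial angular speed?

ω₂/ω₁ ≈ 1.68

With no external torque about the axis, L is conserved: I₁ω₁ = I₂ω₂.
I₂ = 0.594 × 6.22 = 3.695 kg·m².
ω₂/ω₁ = I₁/I₂ = 6.220 / 3.695 = 1.684.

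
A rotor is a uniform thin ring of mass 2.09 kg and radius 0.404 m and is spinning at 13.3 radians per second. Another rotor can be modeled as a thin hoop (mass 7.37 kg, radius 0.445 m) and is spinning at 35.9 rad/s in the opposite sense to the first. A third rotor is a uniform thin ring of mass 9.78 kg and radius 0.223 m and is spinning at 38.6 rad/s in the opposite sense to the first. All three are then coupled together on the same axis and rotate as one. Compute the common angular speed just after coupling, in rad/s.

|ω_f| ≈ 29.1 rad/s

No external torque acts about the common axis, so total angular momentum is conserved.
Moments of inertia: I_A = (2.09)(0.404)² = 0.3411 kg·m²; I_B = (7.37)(0.445)² = 1.459 kg·m²; I_C = (9.78)(0.223)² = 0.4863 kg·m².
Taking A's sense as positive: L = (0.3411)(13.3) − (1.459)(35.9) − (0.4863)(38.6) = -66.63 kg·m²·rad/s.
Combined I = 0.3411 + 1.459 + 0.4863 = 2.287 kg·m².
ω_f = L / I = -66.63 / 2.287 = -29.14 rad/s.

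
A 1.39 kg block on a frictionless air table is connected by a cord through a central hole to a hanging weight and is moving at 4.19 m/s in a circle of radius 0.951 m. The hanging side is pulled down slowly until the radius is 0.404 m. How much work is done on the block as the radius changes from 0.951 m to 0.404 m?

W ≈ 55.4 J

Central (radial) force ⇒ zero torque about the center ⇒ m v r is constant.
v₂ = v₁ r₁ / r₂ = (4.19)(0.951) / (0.404) = 9.863 m/s.
W = ΔKE = ½m(v₂² − v₁²) = 55.41 J.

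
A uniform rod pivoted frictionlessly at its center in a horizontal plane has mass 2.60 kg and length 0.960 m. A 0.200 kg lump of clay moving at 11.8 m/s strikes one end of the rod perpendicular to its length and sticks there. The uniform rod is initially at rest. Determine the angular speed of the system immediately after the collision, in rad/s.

|ω_f| ≈ 4.61 rad/s

The axle reaction passes through the pivot and exerts no torque about it; angular momentum about the pivot is conserved through the impact.
I_p = (1/12)(2.60)(0.960)² = 0.1997 kg·m². Taking the sense of the lump of clay's angular momentum as positive, L_{lump} = m v R = (0.200)(11.8)(0.960/2) = 1.133 kg·m²/s.
L_i = 0 + 1.133 = 1.133 kg·m²/s.
After sticking, I_f = I_p + m R² = 0.1997 + (0.200)(0.960/2)² = 0.2458 kg·m².
ω_f = L_i / I_f = 1.133 / 0.2458 = 4.609 rad/s.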